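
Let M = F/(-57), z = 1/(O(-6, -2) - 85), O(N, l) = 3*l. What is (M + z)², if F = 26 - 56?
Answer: 793881/2989441 ≈ 0.26556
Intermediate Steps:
F = -30
z = -1/91 (z = 1/(3*(-2) - 85) = 1/(-6 - 85) = 1/(-91) = -1/91 ≈ -0.010989)
M = 10/19 (M = -30/(-57) = -30*(-1/57) = 10/19 ≈ 0.52632)
(M + z)² = (10/19 - 1/91)² = (891/1729)² = 793881/2989441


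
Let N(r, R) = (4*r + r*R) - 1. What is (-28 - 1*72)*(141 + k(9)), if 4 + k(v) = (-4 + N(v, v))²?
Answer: -1268100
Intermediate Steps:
N(r, R) = -1 + 4*r + R*r (N(r, R) = (4*r + R*r) - 1 = -1 + 4*r + R*r)
k(v) = -4 + (-5 + v² + 4*v)² (k(v) = -4 + (-4 + (-1 + 4*v + v*v))² = -4 + (-4 + (-1 + 4*v + v²))² = -4 + (-4 + (-1 + v² + 4*v))² = -4 + (-5 + v² + 4*v)²)
(-28 - 1*72)*(141 + k(9)) = (-28 - 1*72)*(141 + (-4 + (-5 + 9² + 4*9)²)) = (-28 - 72)*(141 + (-4 + (-5 + 81 + 36)²)) = -100*(141 + (-4 + 112²)) = -100*(141 + (-4 + 12544)) = -100*(141 + 12540) = -100*12681 = -1268100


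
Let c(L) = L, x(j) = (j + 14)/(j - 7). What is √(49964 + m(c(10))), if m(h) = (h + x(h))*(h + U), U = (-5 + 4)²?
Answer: √50162 ≈ 223.97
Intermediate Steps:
x(j) = (14 + j)/(-7 + j)
U = 1 (U = (-1)² = 1)
m(h) = (1 + h)*(h + (14 + h)/(-7 + h)) (m(h) = (h + (14 + h)/(-7 + h))*(h + 1) = (h + (14 + h)/(-7 + h))*(1 + h) = (1 + h)*(h + (14 + h)/(-7 + h)))
√(49964 + m(c(10))) = √(49964 + (14 + 10³ - 5*10² + 8*10)/(-7 + 10)) = √(49964 + (14 + 1000 - 5*100 + 80)/3) = √(49964 + (14 + 1000 - 500 + 80)/3) = √(49964 + (⅓)*594) = √(49964 + 198) = √50162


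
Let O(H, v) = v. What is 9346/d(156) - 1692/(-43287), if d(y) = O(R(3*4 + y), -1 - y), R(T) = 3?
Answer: -2867338/48199 ≈ -59.490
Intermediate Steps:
d(y) = -1 - y
9346/d(156) - 1692/(-43287) = 9346/(-1 - 1*156) - 1692/(-43287) = 9346/(-1 - 156) - 1692*(-1/43287) = 9346/(-157) + 12/307 = 9346*(-1/157) + 12/307 = -9346/157 + 12/307 = -2867338/48199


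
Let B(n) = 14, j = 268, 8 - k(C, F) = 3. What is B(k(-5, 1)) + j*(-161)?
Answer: -43134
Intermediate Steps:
k(C, F) = 5 (k(C, F) = 8 - 1*3 = 8 - 3 = 5)
B(k(-5, 1)) + j*(-161) = 14 + 268*(-161) = 14 - 43148 = -43134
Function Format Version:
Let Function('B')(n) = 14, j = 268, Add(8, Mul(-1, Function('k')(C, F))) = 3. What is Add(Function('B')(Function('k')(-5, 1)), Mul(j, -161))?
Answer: -43134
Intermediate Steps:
Function('k')(C, F) = 5 (Function('k')(C, F) = Add(8, Mul(-1, 3)) = Add(8, -3) = 5)
Add(Function('B')(Function('k')(-5, 1)), Mul(j, -161)) = Add(14, Mul(268, -161)) = Add(14, -43148) = -43134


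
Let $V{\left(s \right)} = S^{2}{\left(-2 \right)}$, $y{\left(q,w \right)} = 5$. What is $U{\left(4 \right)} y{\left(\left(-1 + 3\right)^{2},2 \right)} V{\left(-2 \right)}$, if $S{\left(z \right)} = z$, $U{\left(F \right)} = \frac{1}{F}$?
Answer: $5$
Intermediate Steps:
$V{\left(s \right)} = 4$ ($V{\left(s \right)} = \left(-2\right)^{2} = 4$)
$U{\left(4 \right)} y{\left(\left(-1 + 3\right)^{2},2 \right)} V{\left(-2 \right)} = \frac{1}{4} \cdot 5 \cdot 4 = \frac{5}{4} \cdot 4 = 5$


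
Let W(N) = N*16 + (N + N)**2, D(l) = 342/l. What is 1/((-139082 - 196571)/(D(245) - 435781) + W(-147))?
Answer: 106766003/8977394831237 ≈ 1.1893e-5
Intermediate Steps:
W(N) = 4*N**2 + 16*N (W(N) = 16*N + (2*N)**2 = 16*N + 4*N**2 = 4*N**2 + 16*N)
1/((-139082 - 196571)/(D(245) - 435781) + W(-147)) = 1/((-139082 - 196571)/(342/245 - 435781) + 4*(-147)*(4 - 147)) = 1/(-335653/(342*(1/245) - 435781) + 4*(-147)*(-143)) = 1/(-335653/(342/245 - 435781) + 84084) = 1/(-335653/(-106766003/245) + 84084) = 1/(-335653*(-245/106766003) + 84084) = 1/(82234985/106766003 + 84084) = 1/(8977394831237/106766003) = 106766003/8977394831237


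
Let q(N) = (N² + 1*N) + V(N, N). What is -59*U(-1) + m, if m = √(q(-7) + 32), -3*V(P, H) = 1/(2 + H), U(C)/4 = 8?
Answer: -1888 + √16665/15 ≈ -1879.4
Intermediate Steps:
U(C) = 32 (U(C) = 4*8 = 32)
V(P, H) = -1/(3*(2 + H))
q(N) = N + N² - 1/(6 + 3*N) (q(N) = (N² + 1*N) - 1/(6 + 3*N) = (N² + N) - 1/(6 + 3*N) = (N + N²) - 1/(6 + 3*N) = N + N² - 1/(6 + 3*N))
m = √16665/15 (m = √((-⅓ - 7*(1 - 7)*(2 - 7))/(2 - 7) + 32) = √((-⅓ - 7*(-6)*(-5))/(-5) + 32) = √(-(-⅓ - 210)/5 + 32) = √(-⅕*(-631/3) + 32) = √(631/15 + 32) = √(1111/15) = √16665/15 ≈ 8.6062)
-59*U(-1) + m = -59*32 + √16665/15 = -1888 + √16665/15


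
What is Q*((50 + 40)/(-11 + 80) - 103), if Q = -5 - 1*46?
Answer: 119289/23 ≈ 5186.5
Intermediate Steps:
Q = -51 (Q = -5 - 46 = -51)
Q*((50 + 40)/(-11 + 80) - 103) = -51*((50 + 40)/(-11 + 80) - 103) = -51*(90/69 - 103) = -51*(90*(1/69) - 103) = -51*(30/23 - 103) = -51*(-2339/23) = 119289/23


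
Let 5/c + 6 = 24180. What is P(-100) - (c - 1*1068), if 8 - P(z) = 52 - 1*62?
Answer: 26252959/24174 ≈ 1086.0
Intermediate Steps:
P(z) = 18 (P(z) = 8 - (52 - 1*62) = 8 - (52 - 62) = 8 - 1*(-10) = 8 + 10 = 18)
c = 5/24174 (c = 5/(-6 + 24180) = 5/24174 ≈ 0.00020683)
P(-100) - (c - 1*1068) = 18 - (5/24174 - 1*1068) = 18 - (5/24174 - 1068) = 18 - 1*(-25817827/24174) = 18 + 25817827/24174 = 26252959/24174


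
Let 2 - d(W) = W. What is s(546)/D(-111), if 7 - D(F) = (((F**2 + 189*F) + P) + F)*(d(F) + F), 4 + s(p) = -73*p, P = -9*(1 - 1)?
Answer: -39862/17545 ≈ -2.2720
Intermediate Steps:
P = 0 (P = -9*0 = 0)
d(W) = 2 - W
s(p) = -4 - 73*p
D(F) = 7 - 380*F - 2*F**2 (D(F) = 7 - (((F**2 + 189*F) + 0) + F)*((2 - F) + F) = 7 - ((F**2 + 189*F) + F)*2 = 7 - (F**2 + 190*F)*2 = 7 - (2*F**2 + 380*F) = 7 + (-380*F - 2*F**2) = 7 - 380*F - 2*F**2)
s(546)/D(-111) = (-4 - 73*546)/(7 - 380*(-111) - 2*(-111)**2) = (-4 - 39858)/(7 + 42180 - 2*12321) = -39862/(7 + 42180 - 24642) = -39862/17545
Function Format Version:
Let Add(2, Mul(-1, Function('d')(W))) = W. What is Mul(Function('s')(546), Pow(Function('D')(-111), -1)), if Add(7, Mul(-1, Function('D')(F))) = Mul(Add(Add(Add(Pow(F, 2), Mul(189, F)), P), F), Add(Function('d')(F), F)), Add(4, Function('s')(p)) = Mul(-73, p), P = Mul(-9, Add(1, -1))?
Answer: Rational(-39862, 17545) ≈ -2.2720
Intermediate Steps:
P = 0 (P = Mul(-9, 0) = 0)
Function('d')(W) = Add(2, Mul(-1, W))
Function('s')(p) = Add(-4, Mul(-73, p))
Function('D')(F) = Add(7, Mul(-380, F), Mul(-2, Pow(F, 2))) (Function('D')(F) = Add(7, Mul(-1, Mul(Add(Add(Add(Pow(F, 2), Mul(189, F)), 0), F), Add(Add(2, Mul(-1, F)), F)))) = Add(7, Mul(-1, Mul(Add(Add(Pow(F, 2), Mul(189, F)), F), 2))) = Add(7, Mul(-1, Mul(Add(Pow(F, 2), Mul(190, F)), 2))) = Add(7, Mul(-1, Add(Mul(2, Pow(F, 2)), Mul(380, F)))) = Add(7, Add(Mul(-380, F), Mul(-2, Pow(F, 2)))) = Add(7, Mul(-380, F), Mul(-2, Pow(F, 2))))
Mul(Function('s')(546), Pow(Function('D')(-111), -1)) = Mul(Add(-4, Mul(-73, 546)), Pow(Add(7, Mul(-380, -111), Mul(-2, Pow(-111, 2))), -1)) = Mul(Add(-4, -39858), Pow(Add(7, 42180, Mul(-2, 12321)), -1)) = Mul(-39862, Pow(Add(7, 42180, -24642), -1)) = Mul(-39862, Pow(17545, -1)) = Mul(-39862, Rational(1, 17545)) = Rational(-39862, 17545)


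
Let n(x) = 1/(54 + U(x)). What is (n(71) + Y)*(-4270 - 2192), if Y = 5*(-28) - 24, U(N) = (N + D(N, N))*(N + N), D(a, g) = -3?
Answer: 5145170409/4855 ≈ 1.0598e+6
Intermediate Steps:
U(N) = 2*N*(-3 + N) (U(N) = (N - 3)*(N + N) = (-3 + N)*(2*N) = 2*N*(-3 + N))
n(x) = 1/(54 + 2*x*(-3 + x))
Y = -164 (Y = -140 - 24 = -164)
(n(71) + Y)*(-4270 - 2192) = (1/(2*(27 + 71*(-3 + 71))) - 164)*(-4270 - 2192) = (1/(2*(27 + 71*68)) - 164)*(-6462) = (1/(2*(27 + 4828)) - 164)*(-6462) = ((1/2)/4855 - 164)*(-6462) = ((1/2)*(1/4855) - 164)*(-6462) = (1/9710 - 164)*(-6462) = -1592439/9710*(-6462) = 5145170409/4855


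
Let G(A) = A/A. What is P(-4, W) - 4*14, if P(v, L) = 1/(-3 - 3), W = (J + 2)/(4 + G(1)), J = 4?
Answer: -337/6 ≈ -56.167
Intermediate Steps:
G(A) = 1
W = 6/5 (W = (4 + 2)/(4 + 1) = 6/5 ≈ 1.2000)
P(v, L) = -⅙ (P(v, L) = 1/(-6) = -⅙)
P(-4, W) - 4*14 = -⅙ - 4*14 = -⅙ - 56 = -337/6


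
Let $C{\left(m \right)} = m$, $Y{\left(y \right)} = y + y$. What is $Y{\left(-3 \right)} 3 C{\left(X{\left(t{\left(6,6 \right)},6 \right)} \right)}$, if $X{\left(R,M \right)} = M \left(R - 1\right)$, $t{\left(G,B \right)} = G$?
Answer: $-540$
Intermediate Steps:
$Y{\left(y \right)} = 2 y$
$X{\left(R,M \right)} = M \left(-1 + R\right)$
$Y{\left(-3 \right)} 3 C{\left(X{\left(t{\left(6,6 \right)},6 \right)} \right)} = 2 \left(-3\right) 3 \cdot 6 \left(-1 + 6\right) = \left(-6\right) 3 \cdot 6 \cdot 5 = \left(-18\right) 30 = -540$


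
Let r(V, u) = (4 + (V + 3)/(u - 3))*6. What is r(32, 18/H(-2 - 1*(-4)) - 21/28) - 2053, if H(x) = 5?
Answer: -3429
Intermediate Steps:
r(V, u) = 24 + 6*(3 + V)/(-3 + u) (r(V, u) = (4 + (3 + V)/(-3 + u))*6 = 24 + 6*(3 + V)/(-3 + u))
r(32, 18/H(-2 - 1*(-4)) - 21/28) - 2053 = 6*(-9 + 32 + 4*(18/5 - 21/28))/(-3 + (18/5 - 21/28)) - 2053 = 6*(-9 + 32 + 4*(18*(1/5) - 21*1/28))/(-3 + (18*(1/5) - 21*1/28)) - 2053 = 6*(-9 + 32 + 4*(18/5 - 3/4))/(-3 + (18/5 - 3/4)) - 2053 = 6*(-9 + 32 + 4*(57/20))/(-3 + 57/20) - 2053 = 6*(-9 + 32 + 57/5)/(-3/20) - 2053 = 6*(-20/3)*(172/5) - 2053 = -1376 - 2053 = -3429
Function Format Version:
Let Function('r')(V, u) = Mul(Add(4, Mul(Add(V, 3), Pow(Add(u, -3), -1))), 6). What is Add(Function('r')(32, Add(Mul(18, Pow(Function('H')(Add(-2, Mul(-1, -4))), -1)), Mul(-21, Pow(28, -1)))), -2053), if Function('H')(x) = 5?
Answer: -3429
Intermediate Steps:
Function('r')(V, u) = Add(24, Mul(6, Pow(Add(-3, u), -1), Add(3, V))) (Function('r')(V, u) = Mul(Add(4, Mul(Add(3, V), Pow(Add(-3, u), -1))), 6) = Mul(Add(4, Mul(Pow(Add(-3, u), -1), Add(3, V))), 6) = Add(24, Mul(6, Pow(Add(-3, u), -1), Add(3, V))))
Add(Function('r')(32, Add(Mul(18, Pow(Function('H')(Add(-2, Mul(-1, -4))), -1)), Mul(-21, Pow(28, -1)))), -2053) = Add(Mul(6, Pow(Add(-3, Add(Mul(18, Pow(5, -1)), Mul(-21, Pow(28, -1)))), -1), Add(-9, 32, Mul(4, Add(Mul(18, Pow(5, -1)), Mul(-21, Pow(28, -1)))))), -2053) = Add(Mul(6, Pow(Add(-3, Add(Mul(18, Rational(1, 5)), Mul(-21, Rational(1, 28)))), -1), Add(-9, 32, Mul(4, Add(Mul(18, Rational(1, 5)), Mul(-21, Rational(1, 28)))))), -2053) = Add(Mul(6, Pow(Add(-3, Add(Rational(18, 5), Rational(-3, 4))), -1), Add(-9, 32, Mul(4, Add(Rational(18, 5), Rational(-3, 4))))), -2053) = Add(Mul(6, Pow(Add(-3, Rational(57, 20)), -1), Add(-9, 32, Mul(4, Rational(57, 20)))), -2053) = Add(Mul(6, Pow(Rational(-3, 20), -1), Add(-9, 32, Rational(57, 5))), -2053) = Add(Mul(6, Rational(-20, 3), Rational(172, 5)), -2053) = Add(-1376, -2053) = -3429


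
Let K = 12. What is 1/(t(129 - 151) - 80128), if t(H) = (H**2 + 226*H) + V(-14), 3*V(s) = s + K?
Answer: -3/253850 ≈ -1.1818e-5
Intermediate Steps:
V(s) = 4 + s/3 (V(s) = (s + 12)/3 = (12 + s)/3 = 4 + s/3)
t(H) = -2/3 + H**2 + 226*H (t(H) = (H**2 + 226*H) + (4 + (1/3)*(-14)) = (H**2 + 226*H) + (4 - 14/3) = (H**2 + 226*H) - 2/3 = -2/3 + H**2 + 226*H)
1/(t(129 - 151) - 80128) = 1/((-2/3 + (129 - 151)**2 + 226*(129 - 151)) - 80128) = 1/((-2/3 + (-22)**2 + 226*(-22)) - 80128) = 1/((-2/3 + 484 - 4972) - 80128) = 1/(-13466/3 - 80128) = 1/(-253850/3) = -3/253850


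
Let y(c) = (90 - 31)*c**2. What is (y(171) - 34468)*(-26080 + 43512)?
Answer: 29473171432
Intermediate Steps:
y(c) = 59*c**2
(y(171) - 34468)*(-26080 + 43512) = (59*171**2 - 34468)*(-26080 + 43512) = (59*29241 - 34468)*17432 = (1725219 - 34468)*17432 = 1690751*17432 = 29473171432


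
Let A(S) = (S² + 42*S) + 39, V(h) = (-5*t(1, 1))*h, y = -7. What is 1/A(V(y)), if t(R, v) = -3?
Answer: 1/6654 ≈ 0.00015029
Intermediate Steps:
V(h) = 15*h (V(h) = (-5*(-3))*h = 15*h)
A(S) = 39 + S² + 42*S
1/A(V(y)) = 1/(39 + (15*(-7))² + 42*(15*(-7))) = 1/(39 + (-105)² + 42*(-105)) = 1/(39 + 11025 - 4410) = 1/6654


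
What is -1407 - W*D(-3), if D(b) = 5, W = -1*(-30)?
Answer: -1557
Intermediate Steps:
W = 30
-1407 - W*D(-3) = -1407 - 30*5 = -1407 - 1*150 = -1407 - 150 = -1557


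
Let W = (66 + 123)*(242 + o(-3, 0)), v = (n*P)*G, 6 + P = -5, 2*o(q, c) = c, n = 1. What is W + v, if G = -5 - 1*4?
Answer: 45837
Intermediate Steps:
o(q, c) = c/2
P = -11 (P = -6 - 5 = -11)
G = -9 (G = -5 - 4 = -9)
v = 99 (v = (1*(-11))*(-9) = -11*(-9) = 99)
W = 45738 (W = (66 + 123)*(242 + (½)*0) = 189*(242 + 0) = 189*242 = 45738)
W + v = 45738 + 99 = 45837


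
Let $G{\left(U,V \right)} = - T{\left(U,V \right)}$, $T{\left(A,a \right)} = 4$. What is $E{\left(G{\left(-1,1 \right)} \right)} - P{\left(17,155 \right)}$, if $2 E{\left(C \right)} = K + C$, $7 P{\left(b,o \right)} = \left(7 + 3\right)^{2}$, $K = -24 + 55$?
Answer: $- \frac{11}{14} \approx -0.78571$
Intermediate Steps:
$K = 31$
$G{\left(U,V \right)} = -4$ ($G{\left(U,V \right)} = \left(-1\right) 4 = -4$)
$P{\left(b,o \right)} = \frac{100}{7}$ ($P{\left(b,o \right)} = \frac{\left(7 + 3\right)^{2}}{7} = \frac{10^{2}}{7} = \frac{1}{7} \cdot 100 = \frac{100}{7}$)
$E{\left(C \right)} = \frac{31}{2} + \frac{C}{2}$ ($E{\left(C \right)} = \frac{31 + C}{2} = \frac{31}{2} + \frac{C}{2}$)
$E{\left(G{\left(-1,1 \right)} \right)} - P{\left(17,155 \right)} = \left(\frac{31}{2} + \frac{1}{2} \left(-4\right)\right) - \frac{100}{7} = \left(\frac{31}{2} - 2\right) - \frac{100}{7} = \frac{27}{2} - \frac{100}{7} = - \frac{11}{14}$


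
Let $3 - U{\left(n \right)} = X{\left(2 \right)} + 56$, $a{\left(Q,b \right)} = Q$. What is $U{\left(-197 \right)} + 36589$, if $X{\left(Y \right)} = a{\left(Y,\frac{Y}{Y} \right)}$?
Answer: $36534$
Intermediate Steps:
$X{\left(Y \right)} = Y$
$U{\left(n \right)} = -55$ ($U{\left(n \right)} = 3 - \left(2 + 56\right) = 3 - 58 = -55$)
$U{\left(-197 \right)} + 36589 = -55 + 36589 = 36534$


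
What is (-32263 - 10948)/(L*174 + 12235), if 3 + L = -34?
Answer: -43211/5797 ≈ -7.4540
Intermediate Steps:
L = -37 (L = -3 - 34 = -37)
(-32263 - 10948)/(L*174 + 12235) = (-32263 - 10948)/(-37*174 + 12235) = -43211/(-6438 + 12235) = -43211/5797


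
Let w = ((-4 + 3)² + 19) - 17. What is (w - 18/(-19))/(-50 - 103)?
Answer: -25/969 ≈ -0.025800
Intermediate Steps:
w = 3 (w = ((-1)² + 19) - 17 = (1 + 19) - 17 = 20 - 17 = 3)
(w - 18/(-19))/(-50 - 103) = (3 - 18/(-19))/(-50 - 103) = (3 - 18*(-1/19))/(-153) = -(3 + 18/19)/153 = -1/153*75/19 = -25/969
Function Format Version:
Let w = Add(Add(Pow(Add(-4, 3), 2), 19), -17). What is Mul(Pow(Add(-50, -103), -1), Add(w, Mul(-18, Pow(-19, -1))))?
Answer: Rational(-25, 969) ≈ -0.025800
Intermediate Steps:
w = 3 (w = Add(Add(Pow(-1, 2), 19), -17) = Add(Add(1, 19), -17) = Add(20, -17) = 3)
Mul(Pow(Add(-50, -103), -1), Add(w, Mul(-18, Pow(-19, -1)))) = Mul(Pow(Add(-50, -103), -1), Add(3, Mul(-18, Pow(-19, -1)))) = Mul(Pow(-153, -1), Add(3, Mul(-18, Rational(-1, 19)))) = Mul(Rational(-1, 153), Add(3, Rational(18, 19))) = Mul(Rational(-1, 153), Rational(75, 19)) = Rational(-25, 969)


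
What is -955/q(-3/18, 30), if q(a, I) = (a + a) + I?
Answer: -2865/89 ≈ -32.191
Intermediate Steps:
q(a, I) = I + 2*a (q(a, I) = 2*a + I = I + 2*a)
-955/q(-3/18, 30) = -955/(30 + 2*(-3/18)) = -955/(30 + 2*(-3*1/18)) = -955/(30 + 2*(-⅙)) = -955/(30 - ⅓) = -955/89/3 = -955*3/89 = -2865/89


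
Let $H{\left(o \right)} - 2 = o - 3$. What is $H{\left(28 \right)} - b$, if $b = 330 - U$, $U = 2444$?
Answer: $2141$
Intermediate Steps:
$H{\left(o \right)} = -1 + o$ ($H{\left(o \right)} = 2 + \left(o - 3\right) = 2 + \left(-3 + o\right) = -1 + o$)
$b = -2114$ ($b = 330 - 2444 = -2114$)
$H{\left(28 \right)} - b = \left(-1 + 28\right) - -2114 = 27 + 2114 = 2141$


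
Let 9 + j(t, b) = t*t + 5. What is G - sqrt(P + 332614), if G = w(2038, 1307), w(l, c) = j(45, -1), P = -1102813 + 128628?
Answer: 2021 - I*sqrt(641571) ≈ 2021.0 - 800.98*I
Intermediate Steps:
P = -974185
j(t, b) = -4 + t**2 (j(t, b) = -9 + (t*t + 5) = -9 + (t**2 + 5) = -9 + (5 + t**2) = -4 + t**2)
w(l, c) = 2021 (w(l, c) = -4 + 45**2 = -4 + 2025 = 2021)
G = 2021
G - sqrt(P + 332614) = 2021 - sqrt(-974185 + 332614) = 2021 - sqrt(-641571) = 2021 - I*sqrt(641571)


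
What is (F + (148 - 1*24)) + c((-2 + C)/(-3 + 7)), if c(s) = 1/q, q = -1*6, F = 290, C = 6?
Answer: 2483/6 ≈ 413.83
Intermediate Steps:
q = -6
c(s) = -⅙ (c(s) = 1/(-6) = -⅙)
(F + (148 - 1*24)) + c((-2 + C)/(-3 + 7)) = (290 + (148 - 1*24)) - ⅙ = (290 + (148 - 24)) - ⅙ = (290 + 124) - ⅙ = 414 - ⅙ = 2483/6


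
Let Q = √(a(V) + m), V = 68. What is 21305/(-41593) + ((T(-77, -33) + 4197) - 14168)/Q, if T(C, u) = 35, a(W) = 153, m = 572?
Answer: -21305/41593 - 9936*√29/145 ≈ -369.53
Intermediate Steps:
Q = 5*√29 (Q = √(153 + 572) = √725 = 5*√29 ≈ 26.926)
21305/(-41593) + ((T(-77, -33) + 4197) - 14168)/Q = 21305/(-41593) + ((35 + 4197) - 14168)/((5*√29)) = 21305*(-1/41593) + (4232 - 14168)*(√29/145) = -21305/41593 - 9936*√29/145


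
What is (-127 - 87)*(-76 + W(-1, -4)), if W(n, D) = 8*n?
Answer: 17976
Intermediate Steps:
(-127 - 87)*(-76 + W(-1, -4)) = (-127 - 87)*(-76 + 8*(-1)) = -214*(-76 - 8) = -214*(-84) = 17976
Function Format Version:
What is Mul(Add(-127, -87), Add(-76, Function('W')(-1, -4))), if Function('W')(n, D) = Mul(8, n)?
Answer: 17976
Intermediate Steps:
Mul(Add(-127, -87), Add(-76, Function('W')(-1, -4))) = Mul(Add(-127, -87), Add(-76, Mul(8, -1))) = Mul(-214, Add(-76, -8)) = Mul(-214, -84) = 17976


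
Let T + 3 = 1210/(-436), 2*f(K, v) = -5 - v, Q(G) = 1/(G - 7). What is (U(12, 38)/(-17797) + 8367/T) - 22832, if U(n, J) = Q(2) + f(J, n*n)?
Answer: -5440451906707/224064230 ≈ -24281.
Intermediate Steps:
Q(G) = 1/(-7 + G)
f(K, v) = -5/2 - v/2 (f(K, v) = (-5 - v)/2 = -5/2 - v/2)
U(n, J) = -27/10 - n²/2 (U(n, J) = 1/(-7 + 2) + (-5/2 - n*n/2) = 1/(-5) + (-5/2 - n²/2) = -⅕ + (-5/2 - n²/2) = -27/10 - n²/2)
T = -1259/218 (T = -3 + 1210/(-436) = -3 + 1210*(-1/436) = -3 - 605/218 = -1259/218 ≈ -5.7752)
(U(12, 38)/(-17797) + 8367/T) - 22832 = ((-27/10 - ½*12²)/(-17797) + 8367/(-1259/218)) - 22832 = ((-27/10 - ½*144)*(-1/17797) + 8367*(-218/1259)) - 22832 = ((-27/10 - 72)*(-1/17797) - 1824006/1259) - 22832 = (-747/10*(-1/17797) - 1824006/1259) - 22832 = (747/177970 - 1824006/1259) - 22832 = -324617407347/224064230 - 22832 = -5440451906707/224064230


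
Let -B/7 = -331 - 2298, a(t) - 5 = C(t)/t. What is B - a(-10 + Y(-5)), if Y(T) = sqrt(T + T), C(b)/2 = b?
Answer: 18396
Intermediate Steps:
C(b) = 2*b
Y(T) = sqrt(2)*sqrt(T) (Y(T) = sqrt(2*T) = sqrt(2)*sqrt(T))
a(t) = 7 (a(t) = 5 + (2*t)/t = 5 + 2 = 7)
B = 18403 (B = -7*(-331 - 2298) = -7*(-2629) = 18403)
B - a(-10 + Y(-5)) = 18403 - 1*7 = 18403 - 7 = 18396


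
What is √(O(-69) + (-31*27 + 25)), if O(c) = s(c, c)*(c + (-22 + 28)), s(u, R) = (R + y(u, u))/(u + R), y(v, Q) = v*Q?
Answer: √1330 ≈ 36.469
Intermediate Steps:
y(v, Q) = Q*v
s(u, R) = (R + u²)/(R + u) (s(u, R) = (R + u*u)/(u + R) = (R + u²)/(R + u))
O(c) = (6 + c)*(c + c²)/(2*c) (O(c) = ((c + c²)/(c + c))*(c + (-22 + 28)) = ((c + c²)/((2*c)))*(c + 6) = ((1/(2*c))*(c + c²))*(6 + c) = ((c + c²)/(2*c))*(6 + c) = (6 + c)*(c + c²)/(2*c))
√(O(-69) + (-31*27 + 25)) = √((1 - 69)*(6 - 69)/2 + (-31*27 + 25)) = √((½)*(-68)*(-63) + (-837 + 25)) = √(2142 - 812) = √1330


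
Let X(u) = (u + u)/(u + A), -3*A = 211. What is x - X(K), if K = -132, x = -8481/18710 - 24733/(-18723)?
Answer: -92936852491/212636549310 ≈ -0.43707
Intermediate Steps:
A = -211/3 (A = -⅓*211 = -211/3 ≈ -70.333)
x = 303964667/350307330 (x = -8481*1/18710 - 24733*(-1/18723) = -8481/18710 + 24733/18723 = 303964667/350307330 ≈ 0.86771)
X(u) = 2*u/(-211/3 + u) (X(u) = (u + u)/(u - 211/3) = (2*u)/(-211/3 + u) = 2*u/(-211/3 + u))
x - X(K) = 303964667/350307330 - 6*(-132)/(-211 + 3*(-132)) = 303964667/350307330 - 6*(-132)/(-211 - 396) = 303964667/350307330 - 6*(-132)/(-607) = 303964667/350307330 - 6*(-132)*(-1)/607 = 303964667/350307330 - 1*792/607 = 303964667/350307330 - 792/607 = -92936852491/212636549310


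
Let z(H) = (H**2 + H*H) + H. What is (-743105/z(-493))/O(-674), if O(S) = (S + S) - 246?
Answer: 148621/154810874 ≈ 0.00096002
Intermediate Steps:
O(S) = -246 + 2*S (O(S) = 2*S - 246 = -246 + 2*S)
z(H) = H + 2*H**2 (z(H) = (H**2 + H**2) + H = 2*H**2 + H = H + 2*H**2)
(-743105/z(-493))/O(-674) = (-743105*(-1/(493*(1 + 2*(-493)))))/(-246 + 2*(-674)) = (-743105*(-1/(493*(1 - 986))))/(-246 - 1348) = -743105/((-493*(-985)))/(-1594) = -743105/485605*(-1/1594) = -743105*1/485605*(-1/1594) = -148621/97121*(-1/1594) = 148621/154810874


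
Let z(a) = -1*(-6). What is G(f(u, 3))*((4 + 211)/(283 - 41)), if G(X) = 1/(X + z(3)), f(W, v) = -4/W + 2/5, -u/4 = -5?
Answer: 1075/7502 ≈ 0.14330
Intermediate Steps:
z(a) = 6
u = 20 (u = -4*(-5) = 20)
f(W, v) = 2/5 - 4/W (f(W, v) = -4/W + 2*(1/5) = -4/W + 2/5 = 2/5 - 4/W)
G(X) = 1/(6 + X) (G(X) = 1/(X + 6) = 1/(6 + X))
G(f(u, 3))*((4 + 211)/(283 - 41)) = ((4 + 211)/(283 - 41))/(6 + (2/5 - 4/20)) = (215/242)/(6 + (2/5 - 4*1/20)) = (215*(1/242))/(6 + (2/5 - 1/5)) = (215/242)/(6 + 1/5) = (215/242)/(31/5) = (5/31)*(215/242) = 1075/7502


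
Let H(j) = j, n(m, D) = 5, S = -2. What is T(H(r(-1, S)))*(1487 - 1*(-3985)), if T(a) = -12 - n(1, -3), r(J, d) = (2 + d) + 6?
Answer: -93024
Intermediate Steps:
r(J, d) = 8 + d
T(a) = -17 (T(a) = -12 - 1*5 = -12 - 5 = -17)
T(H(r(-1, S)))*(1487 - 1*(-3985)) = -17*(1487 - 1*(-3985)) = -17*(1487 + 3985) = -17*5472 = -93024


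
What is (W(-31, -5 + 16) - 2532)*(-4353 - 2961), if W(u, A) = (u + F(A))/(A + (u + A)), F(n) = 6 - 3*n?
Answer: 55415740/3 ≈ 1.8472e+7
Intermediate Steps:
W(u, A) = (6 + u - 3*A)/(u + 2*A) (W(u, A) = (u + (6 - 3*A))/(A + (u + A)) = (6 + u - 3*A)/(A + (A + u)) = (6 + u - 3*A)/(u + 2*A))
(W(-31, -5 + 16) - 2532)*(-4353 - 2961) = ((6 - 31 - 3*(-5 + 16))/(-31 + 2*(-5 + 16)) - 2532)*(-4353 - 2961) = ((6 - 31 - 3*11)/(-31 + 2*11) - 2532)*(-7314) = ((6 - 31 - 33)/(-31 + 22) - 2532)*(-7314) = (-58/(-9) - 2532)*(-7314) = (-⅑*(-58) - 2532)*(-7314) = (58/9 - 2532)*(-7314) = -22730/9*(-7314) = 55415740/3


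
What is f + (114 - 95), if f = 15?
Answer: 34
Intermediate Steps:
f + (114 - 95) = 15 + (114 - 95) = 15 + 19 = 34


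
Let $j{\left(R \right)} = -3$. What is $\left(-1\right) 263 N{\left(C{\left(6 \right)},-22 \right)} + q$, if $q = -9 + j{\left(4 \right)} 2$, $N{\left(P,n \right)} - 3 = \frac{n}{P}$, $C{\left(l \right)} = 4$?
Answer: $\frac{1285}{2} \approx 642.5$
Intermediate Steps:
$N{\left(P,n \right)} = 3 + \frac{n}{P}$
$q = -15$ ($q = -9 - 6 = -15$)
$\left(-1\right) 263 N{\left(C{\left(6 \right)},-22 \right)} + q = \left(-1\right) 263 \left(3 - \frac{22}{4}\right) - 15 = - 263 \left(3 - \frac{11}{2}\right) - 15 = \left(-263\right) \left(- \frac{5}{2}\right) - 15 = \frac{1315}{2} - 15 = \frac{1285}{2}$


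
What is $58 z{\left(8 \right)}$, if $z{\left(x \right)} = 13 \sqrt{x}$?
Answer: $1508 \sqrt{2} \approx 2132.6$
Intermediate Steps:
$58 z{\left(8 \right)} = 58 \cdot 13 \sqrt{8} = 58 \cdot 13 \cdot 2 \sqrt{2} = 58 \cdot 26 \sqrt{2} = 1508 \sqrt{2}$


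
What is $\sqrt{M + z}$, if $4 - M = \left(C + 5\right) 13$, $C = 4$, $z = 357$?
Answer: $2 \sqrt{61} \approx 15.62$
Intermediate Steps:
$M = -113$ ($M = 4 - \left(4 + 5\right) 13 = 4 - 9 \cdot 13 = 4 - 117 = -113$)
$\sqrt{M + z} = \sqrt{-113 + 357} = \sqrt{244} = 2 \sqrt{61}$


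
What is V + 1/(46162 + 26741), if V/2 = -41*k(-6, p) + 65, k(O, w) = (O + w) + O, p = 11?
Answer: 15455437/72903 ≈ 212.00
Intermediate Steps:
k(O, w) = w + 2*O
V = 212 (V = 2*(-41*(11 + 2*(-6)) + 65) = 2*(-41*(11 - 12) + 65) = 2*(-41*(-1) + 65) = 2*(41 + 65) = 2*106 = 212)
V + 1/(46162 + 26741) = 212 + 1/(46162 + 26741) = 212 + 1/72903 = 15455437/72903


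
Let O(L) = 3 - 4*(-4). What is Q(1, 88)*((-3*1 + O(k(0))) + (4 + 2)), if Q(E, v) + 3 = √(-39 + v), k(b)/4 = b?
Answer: 88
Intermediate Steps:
k(b) = 4*b
O(L) = 19 (O(L) = 3 + 16 = 19)
Q(E, v) = -3 + √(-39 + v)
Q(1, 88)*((-3*1 + O(k(0))) + (4 + 2)) = (-3 + √(-39 + 88))*((-3*1 + 19) + (4 + 2)) = (-3 + √49)*((-3 + 19) + 6) = (-3 + 7)*(16 + 6) = 4*22 = 88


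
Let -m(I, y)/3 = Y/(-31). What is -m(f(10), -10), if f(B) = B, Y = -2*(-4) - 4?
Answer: -12/31 ≈ -0.38710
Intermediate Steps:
Y = 4 (Y = 8 - 4 = 4)
m(I, y) = 12/31 (m(I, y) = -12/(-31) = -12*(-1)/31 = -3*(-4/31) = 12/31)
-m(f(10), -10) = -1*12/31 = -12/31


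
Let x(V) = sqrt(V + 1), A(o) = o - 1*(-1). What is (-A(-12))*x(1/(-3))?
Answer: 11*sqrt(6)/3 ≈ 8.9815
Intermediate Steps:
A(o) = 1 + o (A(o) = o + 1 = 1 + o)
x(V) = sqrt(1 + V)
(-A(-12))*x(1/(-3)) = (-(1 - 12))*sqrt(1 + 1/(-3)) = (-1*(-11))*sqrt(1 - 1/3) = 11*sqrt(2/3) = 11*(sqrt(6)/3) = 11*sqrt(6)/3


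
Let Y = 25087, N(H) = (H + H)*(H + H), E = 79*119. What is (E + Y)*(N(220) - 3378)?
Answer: 6560376336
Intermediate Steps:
E = 9401
N(H) = 4*H**2 (N(H) = (2*H)*(2*H) = 4*H**2)
(E + Y)*(N(220) - 3378) = (9401 + 25087)*(4*220**2 - 3378) = 34488*(4*48400 - 3378) = 34488*(193600 - 3378) = 34488*190222 = 6560376336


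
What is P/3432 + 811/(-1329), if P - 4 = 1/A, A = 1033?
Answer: -318856651/523516136 ≈ -0.60907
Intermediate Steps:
P = 4133/1033 (P = 4 + 1/1033 = 4133/1033 ≈ 4.0010)
P/3432 + 811/(-1329) = (4133/1033)/3432 + 811/(-1329) = (4133/1033)*(1/3432) + 811*(-1/1329) = 4133/3545256 - 811/1329 = -318856651/523516136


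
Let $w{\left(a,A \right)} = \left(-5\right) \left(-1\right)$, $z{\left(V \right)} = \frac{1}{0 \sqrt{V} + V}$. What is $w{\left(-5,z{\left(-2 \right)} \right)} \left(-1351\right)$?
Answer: $-6755$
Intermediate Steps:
$z{\left(V \right)} = \frac{1}{V}$ ($z{\left(V \right)} = \frac{1}{0 + V} = \frac{1}{V}$)
$w{\left(a,A \right)} = 5$
$w{\left(-5,z{\left(-2 \right)} \right)} \left(-1351\right) = 5 \left(-1351\right) = -6755$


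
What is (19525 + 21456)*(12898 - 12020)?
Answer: 35981318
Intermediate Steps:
(19525 + 21456)*(12898 - 12020) = 40981*878 = 35981318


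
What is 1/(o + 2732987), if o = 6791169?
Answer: 1/9524156 ≈ 1.0500e-7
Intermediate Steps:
1/(o + 2732987) = 1/(6791169 + 2732987) = 1/9524156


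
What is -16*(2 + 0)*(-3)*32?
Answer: 3072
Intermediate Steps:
-16*(2 + 0)*(-3)*32 = -32*(-3)*32 = -16*(-6)*32 = 96*32 = 3072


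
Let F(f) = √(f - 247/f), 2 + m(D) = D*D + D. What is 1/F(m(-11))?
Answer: 6*√699/1631 ≈ 0.097260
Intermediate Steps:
m(D) = -2 + D + D² (m(D) = -2 + (D*D + D) = -2 + (D² + D) = -2 + (D + D²) = -2 + D + D²)
1/F(m(-11)) = 1/(√((-2 - 11 + (-11)²) - 247/(-2 - 11 + (-11)²))) = 1/(√((-2 - 11 + 121) - 247/(-2 - 11 + 121))) = 1/(√(108 - 247/108)) = 1/(√(11417/108)) = 1/(7*√699/18) = 6*√699/1631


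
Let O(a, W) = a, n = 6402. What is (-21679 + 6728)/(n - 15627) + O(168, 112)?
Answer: 1564751/9225 ≈ 169.62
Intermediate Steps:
(-21679 + 6728)/(n - 15627) + O(168, 112) = (-21679 + 6728)/(6402 - 15627) + 168 = -14951/(-9225) + 168 = -14951*(-1/9225) + 168 = 14951/9225 + 168 = 1564751/9225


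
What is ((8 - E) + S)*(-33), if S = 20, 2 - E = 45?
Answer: -2343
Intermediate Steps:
E = -43 (E = 2 - 1*45 = 2 - 45 = -43)
((8 - E) + S)*(-33) = ((8 - 1*(-43)) + 20)*(-33) = ((8 + 43) + 20)*(-33) = (51 + 20)*(-33) = 71*(-33) = -2343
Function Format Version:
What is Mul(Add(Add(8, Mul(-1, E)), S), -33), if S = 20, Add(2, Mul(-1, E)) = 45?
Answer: -2343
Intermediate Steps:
E = -43 (E = Add(2, Mul(-1, 45)) = Add(2, -45) = -43)
Mul(Add(Add(8, Mul(-1, E)), S), -33) = Mul(Add(Add(8, Mul(-1, -43)), 20), -33) = Mul(Add(Add(8, 43), 20), -33) = Mul(Add(51, 20), -33) = Mul(71, -33) = -2343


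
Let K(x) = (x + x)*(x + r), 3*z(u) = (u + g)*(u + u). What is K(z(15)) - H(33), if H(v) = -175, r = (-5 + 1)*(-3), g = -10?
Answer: 6375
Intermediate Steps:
r = 12 (r = -4*(-3) = 12)
z(u) = 2*u*(-10 + u)/3 (z(u) = ((u - 10)*(u + u))/3 = ((-10 + u)*(2*u))/3 = (2*u*(-10 + u))/3 = 2*u*(-10 + u)/3)
K(x) = 2*x*(12 + x) (K(x) = (x + x)*(x + 12) = (2*x)*(12 + x) = 2*x*(12 + x))
K(z(15)) - H(33) = 2*((2/3)*15*(-10 + 15))*(12 + (2/3)*15*(-10 + 15)) - 1*(-175) = 2*((2/3)*15*5)*(12 + (2/3)*15*5) + 175 = 2*50*(12 + 50) + 175 = 2*50*62 + 175 = 6200 + 175 = 6375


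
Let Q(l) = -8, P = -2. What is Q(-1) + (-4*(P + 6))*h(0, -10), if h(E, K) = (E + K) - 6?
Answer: 248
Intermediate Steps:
h(E, K) = -6 + E + K
Q(-1) + (-4*(P + 6))*h(0, -10) = -8 + (-4*(-2 + 6))*(-6 + 0 - 10) = -8 - 4*4*(-16) = -8 - 16*(-16) = -8 + 256 = 248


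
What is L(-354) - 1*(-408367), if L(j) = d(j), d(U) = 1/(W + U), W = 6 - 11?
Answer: 146603752/359 ≈ 4.0837e+5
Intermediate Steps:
W = -5
d(U) = 1/(-5 + U)
L(j) = 1/(-5 + j)
L(-354) - 1*(-408367) = 1/(-5 - 354) - 1*(-408367) = 1/(-359) + 408367 = -1/359 + 408367 = 146603752/359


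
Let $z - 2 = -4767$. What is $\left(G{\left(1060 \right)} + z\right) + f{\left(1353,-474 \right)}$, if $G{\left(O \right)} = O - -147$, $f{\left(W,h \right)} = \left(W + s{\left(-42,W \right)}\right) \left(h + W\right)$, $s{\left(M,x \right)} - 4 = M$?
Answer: $1152327$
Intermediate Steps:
$z = -4765$ ($z = 2 - 4767 = -4765$)
$s{\left(M,x \right)} = 4 + M$
$f{\left(W,h \right)} = \left(-38 + W\right) \left(W + h\right)$ ($f{\left(W,h \right)} = \left(W + \left(4 - 42\right)\right) \left(h + W\right) = \left(W - 38\right) \left(W + h\right) = \left(-38 + W\right) \left(W + h\right)$)
$G{\left(O \right)} = 147 + O$ ($G{\left(O \right)} = O + 147 = 147 + O$)
$\left(G{\left(1060 \right)} + z\right) + f{\left(1353,-474 \right)} = \left(\left(147 + 1060\right) - 4765\right) + \left(1353^{2} - 51414 - -18012 + 1353 \left(-474\right)\right) = \left(1207 - 4765\right) + \left(1830609 - 51414 + 18012 - 641322\right) = -3558 + 1155885 = 1152327$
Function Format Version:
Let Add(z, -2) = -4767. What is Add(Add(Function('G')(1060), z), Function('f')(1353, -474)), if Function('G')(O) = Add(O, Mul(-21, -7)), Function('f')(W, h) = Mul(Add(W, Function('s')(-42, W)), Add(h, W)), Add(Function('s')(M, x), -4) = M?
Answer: 1152327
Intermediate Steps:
z = -4765 (z = Add(2, -4767) = -4765)
Function('s')(M, x) = Add(4, M)
Function('f')(W, h) = Mul(Add(-38, W), Add(W, h)) (Function('f')(W, h) = Mul(Add(W, Add(4, -42)), Add(h, W)) = Mul(Add(W, -38), Add(W, h)) = Mul(Add(-38, W), Add(W, h)))
Function('G')(O) = Add(147, O) (Function('G')(O) = Add(O, 147) = Add(147, O))
Add(Add(Function('G')(1060), z), Function('f')(1353, -474)) = Add(Add(Add(147, 1060), -4765), Add(Pow(1353, 2), Mul(-38, 1353), Mul(-38, -474), Mul(1353, -474))) = Add(Add(1207, -4765), Add(1830609, -51414, 18012, -641322)) = Add(-3558, 1155885) = 1152327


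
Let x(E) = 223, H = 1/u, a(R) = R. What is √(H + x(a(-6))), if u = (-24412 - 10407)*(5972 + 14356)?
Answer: √230824228984262130/32172756 ≈ 14.933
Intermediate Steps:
u = -707800632 (u = -34819*20328 = -707800632)
H = -1/707800632 (H = 1/(-707800632) = -1/707800632 ≈ -1.4128e-9)
√(H + x(a(-6))) = √(-1/707800632 + 223) = √(157839540935/707800632) = √230824228984262130/32172756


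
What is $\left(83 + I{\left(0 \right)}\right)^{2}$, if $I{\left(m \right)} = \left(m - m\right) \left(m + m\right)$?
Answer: $6889$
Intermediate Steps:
$I{\left(m \right)} = 0$ ($I{\left(m \right)} = 0 \cdot 2 m = 0$)
$\left(83 + I{\left(0 \right)}\right)^{2} = \left(83 + 0\right)^{2} = 83^{2} = 6889$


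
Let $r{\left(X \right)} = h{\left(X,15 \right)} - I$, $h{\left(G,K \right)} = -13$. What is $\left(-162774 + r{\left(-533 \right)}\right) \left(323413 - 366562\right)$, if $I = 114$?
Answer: $7029015249$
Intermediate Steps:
$r{\left(X \right)} = -127$ ($r{\left(X \right)} = -13 - 114 = -127$)
$\left(-162774 + r{\left(-533 \right)}\right) \left(323413 - 366562\right) = \left(-162774 - 127\right) \left(323413 - 366562\right) = \left(-162901\right) \left(-43149\right) = 7029015249$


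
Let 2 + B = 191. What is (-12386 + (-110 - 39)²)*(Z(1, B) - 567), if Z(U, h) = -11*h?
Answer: -25970490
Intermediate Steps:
B = 189 (B = -2 + 191 = 189)
(-12386 + (-110 - 39)²)*(Z(1, B) - 567) = (-12386 + (-110 - 39)²)*(-11*189 - 567) = (-12386 + (-149)²)*(-2079 - 567) = (-12386 + 22201)*(-2646) = 9815*(-2646) = -25970490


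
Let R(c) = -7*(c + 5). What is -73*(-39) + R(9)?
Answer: 2749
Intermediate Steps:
R(c) = -35 - 7*c (R(c) = -7*(5 + c) = -35 - 7*c)
-73*(-39) + R(9) = -73*(-39) + (-35 - 7*9) = 2847 + (-35 - 63) = 2847 - 98 = 2749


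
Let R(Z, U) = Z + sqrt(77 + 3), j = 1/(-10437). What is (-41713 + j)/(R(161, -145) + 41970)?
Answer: -18342092418242/18525895022397 + 1741434328*sqrt(5)/18525895022397 ≈ -0.98987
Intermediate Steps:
j = -1/10437 ≈ -9.5813e-5
R(Z, U) = Z + 4*sqrt(5) (R(Z, U) = Z + sqrt(80) = Z + 4*sqrt(5))
(-41713 + j)/(R(161, -145) + 41970) = (-41713 - 1/10437)/((161 + 4*sqrt(5)) + 41970) = -435358582/(10437*(42131 + 4*sqrt(5)))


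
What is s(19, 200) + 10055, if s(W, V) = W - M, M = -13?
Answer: 10087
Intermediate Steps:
s(W, V) = 13 + W (s(W, V) = W - 1*(-13) = W + 13 = 13 + W)
s(19, 200) + 10055 = (13 + 19) + 10055 = 32 + 10055 = 10087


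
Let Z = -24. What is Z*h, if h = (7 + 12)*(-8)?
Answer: 3648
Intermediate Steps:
h = -152 (h = 19*(-8) = -152)
Z*h = -24*(-152) = 3648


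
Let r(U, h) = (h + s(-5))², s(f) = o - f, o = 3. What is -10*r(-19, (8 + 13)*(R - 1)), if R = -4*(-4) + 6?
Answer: -2016010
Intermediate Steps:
R = 22 (R = 16 + 6 = 22)
s(f) = 3 - f
r(U, h) = (8 + h)² (r(U, h) = (h + (3 - 1*(-5)))² = (h + (3 + 5))² = (h + 8)² = (8 + h)²)
-10*r(-19, (8 + 13)*(R - 1)) = -10*(8 + (8 + 13)*(22 - 1))² = -10*(8 + 21*21)² = -10*(8 + 441)² = -10*449² = -10*201601 = -2016010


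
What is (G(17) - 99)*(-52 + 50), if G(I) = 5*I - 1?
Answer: 30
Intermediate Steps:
G(I) = -1 + 5*I
(G(17) - 99)*(-52 + 50) = ((-1 + 5*17) - 99)*(-52 + 50) = ((-1 + 85) - 99)*(-2) = (84 - 99)*(-2) = -15*(-2) = 30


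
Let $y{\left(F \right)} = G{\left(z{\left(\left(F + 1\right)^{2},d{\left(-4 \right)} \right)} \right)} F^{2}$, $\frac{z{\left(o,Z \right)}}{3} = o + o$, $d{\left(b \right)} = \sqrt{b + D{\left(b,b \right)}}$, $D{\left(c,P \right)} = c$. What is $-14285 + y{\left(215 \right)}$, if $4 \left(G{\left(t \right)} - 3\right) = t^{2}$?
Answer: $905595871458790$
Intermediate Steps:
$d{\left(b \right)} = \sqrt{2} \sqrt{b}$ ($d{\left(b \right)} = \sqrt{b + b} = \sqrt{2 b} = \sqrt{2} \sqrt{b}$)
$z{\left(o,Z \right)} = 6 o$ ($z{\left(o,Z \right)} = 3 \left(o + o\right) = 3 \cdot 2 o = 6 o$)
$G{\left(t \right)} = 3 + \frac{t^{2}}{4}$
$y{\left(F \right)} = F^{2} \left(3 + 9 \left(1 + F\right)^{4}\right)$ ($y{\left(F \right)} = \left(3 + \frac{\left(6 \left(F + 1\right)^{2}\right)^{2}}{4}\right) F^{2} = \left(3 + \frac{\left(6 \left(1 + F\right)^{2}\right)^{2}}{4}\right) F^{2} = \left(3 + \frac{36 \left(1 + F\right)^{4}}{4}\right) F^{2} = \left(3 + 9 \left(1 + F\right)^{4}\right) F^{2} = F^{2} \left(3 + 9 \left(1 + F\right)^{4}\right)$)
$-14285 + y{\left(215 \right)} = -14285 + 215^{2} \left(3 + 9 \left(1 + 215\right)^{4}\right) = -14285 + 46225 \left(3 + 9 \cdot 216^{4}\right) = -14285 + 46225 \left(3 + 9 \cdot 2176782336\right) = -14285 + 46225 \left(3 + 19591041024\right) = -14285 + 46225 \cdot 19591041027 = -14285 + 905595871473075 = 905595871458790$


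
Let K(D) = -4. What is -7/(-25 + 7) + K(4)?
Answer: -65/18 ≈ -3.6111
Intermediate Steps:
-7/(-25 + 7) + K(4) = -7/(-25 + 7) - 4 = -7/(-18) - 4 = -7*(-1/18) - 4 = 7/18 - 4 = -65/18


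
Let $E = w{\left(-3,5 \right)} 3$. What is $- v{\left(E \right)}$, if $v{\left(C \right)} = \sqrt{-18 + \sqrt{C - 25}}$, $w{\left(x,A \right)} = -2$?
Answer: $- \sqrt{-18 + i \sqrt{31}} \approx -0.64863 - 4.2919 i$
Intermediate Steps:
$E = -6$ ($E = \left(-2\right) 3 = -6$)
$v{\left(C \right)} = \sqrt{-18 + \sqrt{-25 + C}}$
$- v{\left(E \right)} = - \sqrt{-18 + \sqrt{-25 - 6}} = - \sqrt{-18 + \sqrt{-31}} = - \sqrt{-18 + i \sqrt{31}}$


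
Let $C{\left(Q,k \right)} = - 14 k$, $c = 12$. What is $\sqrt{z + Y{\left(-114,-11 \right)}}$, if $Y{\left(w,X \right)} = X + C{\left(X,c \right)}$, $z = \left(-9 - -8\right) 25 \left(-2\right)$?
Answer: $i \sqrt{129} \approx 11.358 i$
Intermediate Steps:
$z = 50$ ($z = \left(-9 + 8\right) 25 \left(-2\right) = \left(-1\right) 25 \left(-2\right) = \left(-25\right) \left(-2\right) = 50$)
$Y{\left(w,X \right)} = -168 + X$ ($Y{\left(w,X \right)} = X - 168 = -168 + X$)
$\sqrt{z + Y{\left(-114,-11 \right)}} = \sqrt{50 - 179} = \sqrt{-129} = i \sqrt{129}$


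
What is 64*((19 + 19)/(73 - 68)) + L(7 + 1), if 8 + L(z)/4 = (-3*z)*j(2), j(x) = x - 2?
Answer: 2272/5 ≈ 454.40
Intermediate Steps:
j(x) = -2 + x
L(z) = -32 (L(z) = -32 + 4*((-3*z)*(-2 + 2)) = -32 + 4*(-3*z*0) = -32 + 4*0 = -32 + 0 = -32)
64*((19 + 19)/(73 - 68)) + L(7 + 1) = 64*((19 + 19)/(73 - 68)) - 32 = 64*(38/5) - 32 = 2432/5 - 32 = 2272/5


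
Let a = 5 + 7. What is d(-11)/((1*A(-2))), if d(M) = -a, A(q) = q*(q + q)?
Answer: -3/2 ≈ -1.5000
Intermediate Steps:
A(q) = 2*q² (A(q) = q*(2*q) = 2*q²)
a = 12
d(M) = -12 (d(M) = -1*12 = -12)
d(-11)/((1*A(-2))) = -12/(1*(2*(-2)²)) = -12/(1*(2*4)) = -12/(1*8) = -12/8 = -12*⅛ = -3/2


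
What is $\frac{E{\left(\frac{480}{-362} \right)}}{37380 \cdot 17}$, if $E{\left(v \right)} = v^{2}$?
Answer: $\frac{960}{346971751} \approx 2.7668 \cdot 10^{-6}$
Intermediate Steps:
$\frac{E{\left(\frac{480}{-362} \right)}}{37380 \cdot 17} = \frac{\left(\frac{480}{-362}\right)^{2}}{37380 \cdot 17} = \frac{\left(480 \left(- \frac{1}{362}\right)\right)^{2}}{635460} = \left(- \frac{240}{181}\right)^{2} \cdot \frac{1}{635460} = \frac{57600}{32761} \cdot \frac{1}{635460} = \frac{960}{346971751}$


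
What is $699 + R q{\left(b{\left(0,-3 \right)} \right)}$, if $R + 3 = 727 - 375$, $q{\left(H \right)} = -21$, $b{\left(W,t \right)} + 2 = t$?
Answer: $-6630$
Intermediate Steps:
$b{\left(W,t \right)} = -2 + t$
$R = 349$ ($R = -3 + \left(727 - 375\right) = -3 + 352 = 349$)
$699 + R q{\left(b{\left(0,-3 \right)} \right)} = 699 + 349 \left(-21\right) = 699 - 7329 = -6630$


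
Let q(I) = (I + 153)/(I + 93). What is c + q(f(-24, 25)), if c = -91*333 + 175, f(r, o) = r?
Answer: -692901/23 ≈ -30126.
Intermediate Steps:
q(I) = (153 + I)/(93 + I)
c = -30128 (c = -30303 + 175 = -30128)
c + q(f(-24, 25)) = -30128 + (153 - 24)/(93 - 24) = -30128 + 129/69 = -30128 + (1/69)*129 = -30128 + 43/23 = -692901/23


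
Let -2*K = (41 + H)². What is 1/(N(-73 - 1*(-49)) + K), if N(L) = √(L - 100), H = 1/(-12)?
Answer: -69431328/58130333617 - 165888*I*√31/58130333617 ≈ -0.0011944 - 1.5889e-5*I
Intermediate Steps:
H = -1/12 ≈ -0.083333
K = -241081/288 (K = -(41 - 1/12)²/2 = -(491/12)²/2 = -½*241081/144 = -241081/288 ≈ -837.09)
N(L) = √(-100 + L)
1/(N(-73 - 1*(-49)) + K) = 1/(√(-100 + (-73 - 1*(-49))) - 241081/288) = 1/(√(-100 + (-73 + 49)) - 241081/288) = 1/(√(-100 - 24) - 241081/288) = 1/(√(-124) - 241081/288) = 1/(2*I*√31 - 241081/288) = 1/(-241081/288 + 2*I*√31)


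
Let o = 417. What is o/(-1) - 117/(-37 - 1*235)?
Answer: -113307/272 ≈ -416.57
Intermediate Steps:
o/(-1) - 117/(-37 - 1*235) = 417/(-1) - 117/(-37 - 1*235) = 417*(-1) - 117/(-37 - 235) = -417 - 117/(-272) = -417 - 117*(-1/272) = -417 + 117/272 = -113307/272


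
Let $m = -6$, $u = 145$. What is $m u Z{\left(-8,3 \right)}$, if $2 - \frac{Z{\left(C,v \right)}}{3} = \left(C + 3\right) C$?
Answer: $99180$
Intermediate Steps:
$Z{\left(C,v \right)} = 6 - 3 C \left(3 + C\right)$ ($Z{\left(C,v \right)} = 6 - 3 \left(C + 3\right) C = 6 - 3 \left(3 + C\right) C = 6 - 3 C \left(3 + C\right)$)
$m u Z{\left(-8,3 \right)} = \left(-6\right) 145 \left(6 - -72 - 3 \left(-8\right)^{2}\right) = - 870 \left(6 + 72 - 192\right) = \left(-870\right) \left(-114\right) = 99180$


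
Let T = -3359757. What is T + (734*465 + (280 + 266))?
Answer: -3017901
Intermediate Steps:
T + (734*465 + (280 + 266)) = -3359757 + (734*465 + (280 + 266)) = -3359757 + (341310 + 546) = -3359757 + 341856 = -3017901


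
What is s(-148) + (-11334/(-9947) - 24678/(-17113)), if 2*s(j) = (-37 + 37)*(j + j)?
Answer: 439430808/170223011 ≈ 2.5815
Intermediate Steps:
s(j) = 0 (s(j) = ((-37 + 37)*(j + j))/2 = (0*(2*j))/2 = (1/2)*0 = 0)
s(-148) + (-11334/(-9947) - 24678/(-17113)) = 0 + (-11334/(-9947) - 24678/(-17113)) = 0 + (-11334*(-1/9947) - 24678*(-1/17113)) = 0 + (11334/9947 + 24678/17113) = 0 + 439430808/170223011 = 439430808/170223011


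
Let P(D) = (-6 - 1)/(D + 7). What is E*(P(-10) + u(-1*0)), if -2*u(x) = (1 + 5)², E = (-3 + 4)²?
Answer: -47/3 ≈ -15.667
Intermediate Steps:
E = 1 (E = 1² = 1)
P(D) = -7/(7 + D)
u(x) = -18 (u(x) = -(1 + 5)²/2 = -½*6² = -½*36 = -18)
E*(P(-10) + u(-1*0)) = 1*(-7/(7 - 10) - 18) = 1*(-7/(-3) - 18) = 1*(-7*(-⅓) - 18) = 1*(7/3 - 18) = 1*(-47/3) = -47/3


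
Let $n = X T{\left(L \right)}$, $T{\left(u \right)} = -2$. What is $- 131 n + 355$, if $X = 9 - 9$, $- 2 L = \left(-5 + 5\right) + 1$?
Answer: $355$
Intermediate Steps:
$L = - \frac{1}{2}$ ($L = - \frac{\left(-5 + 5\right) + 1}{2} = - \frac{0 + 1}{2} = \left(- \frac{1}{2}\right) 1 = - \frac{1}{2} \approx -0.5$)
$X = 0$
$n = 0$ ($n = 0 \left(-2\right) = 0$)
$- 131 n + 355 = \left(-131\right) 0 + 355 = 0 + 355 = 355$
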